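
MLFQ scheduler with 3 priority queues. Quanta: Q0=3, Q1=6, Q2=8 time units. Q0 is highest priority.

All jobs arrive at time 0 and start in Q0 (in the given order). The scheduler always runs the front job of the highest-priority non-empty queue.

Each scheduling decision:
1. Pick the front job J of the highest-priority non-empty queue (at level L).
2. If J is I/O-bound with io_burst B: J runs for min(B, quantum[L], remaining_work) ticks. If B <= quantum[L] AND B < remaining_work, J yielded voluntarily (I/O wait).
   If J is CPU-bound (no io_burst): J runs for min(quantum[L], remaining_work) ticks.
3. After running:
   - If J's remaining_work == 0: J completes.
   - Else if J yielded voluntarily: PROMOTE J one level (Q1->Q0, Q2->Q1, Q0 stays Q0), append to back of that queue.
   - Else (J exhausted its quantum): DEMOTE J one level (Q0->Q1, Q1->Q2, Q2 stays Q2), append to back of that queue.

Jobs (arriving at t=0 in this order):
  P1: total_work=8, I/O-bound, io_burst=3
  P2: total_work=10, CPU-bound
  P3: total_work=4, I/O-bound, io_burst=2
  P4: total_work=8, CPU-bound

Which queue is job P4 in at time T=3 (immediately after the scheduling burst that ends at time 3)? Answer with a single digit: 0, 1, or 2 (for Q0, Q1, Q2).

Answer: 0

Derivation:
t=0-3: P1@Q0 runs 3, rem=5, I/O yield, promote→Q0. Q0=[P2,P3,P4,P1] Q1=[] Q2=[]
t=3-6: P2@Q0 runs 3, rem=7, quantum used, demote→Q1. Q0=[P3,P4,P1] Q1=[P2] Q2=[]
t=6-8: P3@Q0 runs 2, rem=2, I/O yield, promote→Q0. Q0=[P4,P1,P3] Q1=[P2] Q2=[]
t=8-11: P4@Q0 runs 3, rem=5, quantum used, demote→Q1. Q0=[P1,P3] Q1=[P2,P4] Q2=[]
t=11-14: P1@Q0 runs 3, rem=2, I/O yield, promote→Q0. Q0=[P3,P1] Q1=[P2,P4] Q2=[]
t=14-16: P3@Q0 runs 2, rem=0, completes. Q0=[P1] Q1=[P2,P4] Q2=[]
t=16-18: P1@Q0 runs 2, rem=0, completes. Q0=[] Q1=[P2,P4] Q2=[]
t=18-24: P2@Q1 runs 6, rem=1, quantum used, demote→Q2. Q0=[] Q1=[P4] Q2=[P2]
t=24-29: P4@Q1 runs 5, rem=0, completes. Q0=[] Q1=[] Q2=[P2]
t=29-30: P2@Q2 runs 1, rem=0, completes. Q0=[] Q1=[] Q2=[]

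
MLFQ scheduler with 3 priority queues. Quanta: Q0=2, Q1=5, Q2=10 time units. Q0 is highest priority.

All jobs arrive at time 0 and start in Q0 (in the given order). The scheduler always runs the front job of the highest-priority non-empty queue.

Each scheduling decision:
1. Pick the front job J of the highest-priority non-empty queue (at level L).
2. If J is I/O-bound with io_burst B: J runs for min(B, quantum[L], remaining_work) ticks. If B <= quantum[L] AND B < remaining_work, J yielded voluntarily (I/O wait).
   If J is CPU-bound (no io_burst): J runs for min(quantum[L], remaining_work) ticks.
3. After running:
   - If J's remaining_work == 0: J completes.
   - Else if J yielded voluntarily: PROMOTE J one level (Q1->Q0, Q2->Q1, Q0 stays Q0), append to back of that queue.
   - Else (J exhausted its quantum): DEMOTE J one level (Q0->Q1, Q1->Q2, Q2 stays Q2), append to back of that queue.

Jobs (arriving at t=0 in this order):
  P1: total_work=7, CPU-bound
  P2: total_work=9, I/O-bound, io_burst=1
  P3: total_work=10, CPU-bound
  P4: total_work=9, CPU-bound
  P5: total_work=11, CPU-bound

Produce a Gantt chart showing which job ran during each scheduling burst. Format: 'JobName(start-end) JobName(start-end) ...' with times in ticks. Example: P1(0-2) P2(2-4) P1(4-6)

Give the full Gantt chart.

t=0-2: P1@Q0 runs 2, rem=5, quantum used, demote→Q1. Q0=[P2,P3,P4,P5] Q1=[P1] Q2=[]
t=2-3: P2@Q0 runs 1, rem=8, I/O yield, promote→Q0. Q0=[P3,P4,P5,P2] Q1=[P1] Q2=[]
t=3-5: P3@Q0 runs 2, rem=8, quantum used, demote→Q1. Q0=[P4,P5,P2] Q1=[P1,P3] Q2=[]
t=5-7: P4@Q0 runs 2, rem=7, quantum used, demote→Q1. Q0=[P5,P2] Q1=[P1,P3,P4] Q2=[]
t=7-9: P5@Q0 runs 2, rem=9, quantum used, demote→Q1. Q0=[P2] Q1=[P1,P3,P4,P5] Q2=[]
t=9-10: P2@Q0 runs 1, rem=7, I/O yield, promote→Q0. Q0=[P2] Q1=[P1,P3,P4,P5] Q2=[]
t=10-11: P2@Q0 runs 1, rem=6, I/O yield, promote→Q0. Q0=[P2] Q1=[P1,P3,P4,P5] Q2=[]
t=11-12: P2@Q0 runs 1, rem=5, I/O yield, promote→Q0. Q0=[P2] Q1=[P1,P3,P4,P5] Q2=[]
t=12-13: P2@Q0 runs 1, rem=4, I/O yield, promote→Q0. Q0=[P2] Q1=[P1,P3,P4,P5] Q2=[]
t=13-14: P2@Q0 runs 1, rem=3, I/O yield, promote→Q0. Q0=[P2] Q1=[P1,P3,P4,P5] Q2=[]
t=14-15: P2@Q0 runs 1, rem=2, I/O yield, promote→Q0. Q0=[P2] Q1=[P1,P3,P4,P5] Q2=[]
t=15-16: P2@Q0 runs 1, rem=1, I/O yield, promote→Q0. Q0=[P2] Q1=[P1,P3,P4,P5] Q2=[]
t=16-17: P2@Q0 runs 1, rem=0, completes. Q0=[] Q1=[P1,P3,P4,P5] Q2=[]
t=17-22: P1@Q1 runs 5, rem=0, completes. Q0=[] Q1=[P3,P4,P5] Q2=[]
t=22-27: P3@Q1 runs 5, rem=3, quantum used, demote→Q2. Q0=[] Q1=[P4,P5] Q2=[P3]
t=27-32: P4@Q1 runs 5, rem=2, quantum used, demote→Q2. Q0=[] Q1=[P5] Q2=[P3,P4]
t=32-37: P5@Q1 runs 5, rem=4, quantum used, demote→Q2. Q0=[] Q1=[] Q2=[P3,P4,P5]
t=37-40: P3@Q2 runs 3, rem=0, completes. Q0=[] Q1=[] Q2=[P4,P5]
t=40-42: P4@Q2 runs 2, rem=0, completes. Q0=[] Q1=[] Q2=[P5]
t=42-46: P5@Q2 runs 4, rem=0, completes. Q0=[] Q1=[] Q2=[]

Answer: P1(0-2) P2(2-3) P3(3-5) P4(5-7) P5(7-9) P2(9-10) P2(10-11) P2(11-12) P2(12-13) P2(13-14) P2(14-15) P2(15-16) P2(16-17) P1(17-22) P3(22-27) P4(27-32) P5(32-37) P3(37-40) P4(40-42) P5(42-46)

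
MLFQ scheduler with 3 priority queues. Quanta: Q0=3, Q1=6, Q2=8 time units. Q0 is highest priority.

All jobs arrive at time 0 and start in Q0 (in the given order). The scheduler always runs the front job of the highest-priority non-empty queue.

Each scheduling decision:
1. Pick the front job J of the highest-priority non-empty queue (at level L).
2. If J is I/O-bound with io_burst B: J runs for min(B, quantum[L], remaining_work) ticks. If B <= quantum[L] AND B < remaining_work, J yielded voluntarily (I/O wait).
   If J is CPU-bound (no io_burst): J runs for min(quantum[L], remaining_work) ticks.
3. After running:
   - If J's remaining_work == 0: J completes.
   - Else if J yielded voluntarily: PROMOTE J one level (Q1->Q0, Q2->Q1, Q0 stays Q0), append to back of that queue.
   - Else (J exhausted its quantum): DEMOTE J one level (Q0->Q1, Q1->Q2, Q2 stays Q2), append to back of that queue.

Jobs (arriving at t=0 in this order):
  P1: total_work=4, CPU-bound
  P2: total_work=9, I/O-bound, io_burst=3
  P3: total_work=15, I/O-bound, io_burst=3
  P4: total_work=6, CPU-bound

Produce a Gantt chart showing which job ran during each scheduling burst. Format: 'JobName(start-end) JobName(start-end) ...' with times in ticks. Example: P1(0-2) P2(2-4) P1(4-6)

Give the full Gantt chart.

Answer: P1(0-3) P2(3-6) P3(6-9) P4(9-12) P2(12-15) P3(15-18) P2(18-21) P3(21-24) P3(24-27) P3(27-30) P1(30-31) P4(31-34)

Derivation:
t=0-3: P1@Q0 runs 3, rem=1, quantum used, demote→Q1. Q0=[P2,P3,P4] Q1=[P1] Q2=[]
t=3-6: P2@Q0 runs 3, rem=6, I/O yield, promote→Q0. Q0=[P3,P4,P2] Q1=[P1] Q2=[]
t=6-9: P3@Q0 runs 3, rem=12, I/O yield, promote→Q0. Q0=[P4,P2,P3] Q1=[P1] Q2=[]
t=9-12: P4@Q0 runs 3, rem=3, quantum used, demote→Q1. Q0=[P2,P3] Q1=[P1,P4] Q2=[]
t=12-15: P2@Q0 runs 3, rem=3, I/O yield, promote→Q0. Q0=[P3,P2] Q1=[P1,P4] Q2=[]
t=15-18: P3@Q0 runs 3, rem=9, I/O yield, promote→Q0. Q0=[P2,P3] Q1=[P1,P4] Q2=[]
t=18-21: P2@Q0 runs 3, rem=0, completes. Q0=[P3] Q1=[P1,P4] Q2=[]
t=21-24: P3@Q0 runs 3, rem=6, I/O yield, promote→Q0. Q0=[P3] Q1=[P1,P4] Q2=[]
t=24-27: P3@Q0 runs 3, rem=3, I/O yield, promote→Q0. Q0=[P3] Q1=[P1,P4] Q2=[]
t=27-30: P3@Q0 runs 3, rem=0, completes. Q0=[] Q1=[P1,P4] Q2=[]
t=30-31: P1@Q1 runs 1, rem=0, completes. Q0=[] Q1=[P4] Q2=[]
t=31-34: P4@Q1 runs 3, rem=0, completes. Q0=[] Q1=[] Q2=[]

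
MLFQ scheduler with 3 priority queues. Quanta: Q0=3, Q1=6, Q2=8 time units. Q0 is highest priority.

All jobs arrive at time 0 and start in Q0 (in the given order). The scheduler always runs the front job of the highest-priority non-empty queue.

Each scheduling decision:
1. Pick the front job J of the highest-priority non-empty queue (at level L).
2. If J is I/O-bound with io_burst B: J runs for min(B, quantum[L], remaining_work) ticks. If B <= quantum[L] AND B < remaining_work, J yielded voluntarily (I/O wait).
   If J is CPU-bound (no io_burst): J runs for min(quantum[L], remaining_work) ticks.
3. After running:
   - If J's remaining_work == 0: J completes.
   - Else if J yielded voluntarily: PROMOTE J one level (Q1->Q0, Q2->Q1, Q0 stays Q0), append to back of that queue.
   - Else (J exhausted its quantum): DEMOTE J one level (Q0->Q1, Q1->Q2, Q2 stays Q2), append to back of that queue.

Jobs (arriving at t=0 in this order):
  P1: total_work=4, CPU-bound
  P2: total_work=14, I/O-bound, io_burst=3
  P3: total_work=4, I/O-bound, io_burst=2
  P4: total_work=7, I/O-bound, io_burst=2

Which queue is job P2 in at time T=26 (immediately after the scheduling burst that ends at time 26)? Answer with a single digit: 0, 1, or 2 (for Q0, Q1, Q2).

t=0-3: P1@Q0 runs 3, rem=1, quantum used, demote→Q1. Q0=[P2,P3,P4] Q1=[P1] Q2=[]
t=3-6: P2@Q0 runs 3, rem=11, I/O yield, promote→Q0. Q0=[P3,P4,P2] Q1=[P1] Q2=[]
t=6-8: P3@Q0 runs 2, rem=2, I/O yield, promote→Q0. Q0=[P4,P2,P3] Q1=[P1] Q2=[]
t=8-10: P4@Q0 runs 2, rem=5, I/O yield, promote→Q0. Q0=[P2,P3,P4] Q1=[P1] Q2=[]
t=10-13: P2@Q0 runs 3, rem=8, I/O yield, promote→Q0. Q0=[P3,P4,P2] Q1=[P1] Q2=[]
t=13-15: P3@Q0 runs 2, rem=0, completes. Q0=[P4,P2] Q1=[P1] Q2=[]
t=15-17: P4@Q0 runs 2, rem=3, I/O yield, promote→Q0. Q0=[P2,P4] Q1=[P1] Q2=[]
t=17-20: P2@Q0 runs 3, rem=5, I/O yield, promote→Q0. Q0=[P4,P2] Q1=[P1] Q2=[]
t=20-22: P4@Q0 runs 2, rem=1, I/O yield, promote→Q0. Q0=[P2,P4] Q1=[P1] Q2=[]
t=22-25: P2@Q0 runs 3, rem=2, I/O yield, promote→Q0. Q0=[P4,P2] Q1=[P1] Q2=[]
t=25-26: P4@Q0 runs 1, rem=0, completes. Q0=[P2] Q1=[P1] Q2=[]
t=26-28: P2@Q0 runs 2, rem=0, completes. Q0=[] Q1=[P1] Q2=[]
t=28-29: P1@Q1 runs 1, rem=0, completes. Q0=[] Q1=[] Q2=[]

Answer: 0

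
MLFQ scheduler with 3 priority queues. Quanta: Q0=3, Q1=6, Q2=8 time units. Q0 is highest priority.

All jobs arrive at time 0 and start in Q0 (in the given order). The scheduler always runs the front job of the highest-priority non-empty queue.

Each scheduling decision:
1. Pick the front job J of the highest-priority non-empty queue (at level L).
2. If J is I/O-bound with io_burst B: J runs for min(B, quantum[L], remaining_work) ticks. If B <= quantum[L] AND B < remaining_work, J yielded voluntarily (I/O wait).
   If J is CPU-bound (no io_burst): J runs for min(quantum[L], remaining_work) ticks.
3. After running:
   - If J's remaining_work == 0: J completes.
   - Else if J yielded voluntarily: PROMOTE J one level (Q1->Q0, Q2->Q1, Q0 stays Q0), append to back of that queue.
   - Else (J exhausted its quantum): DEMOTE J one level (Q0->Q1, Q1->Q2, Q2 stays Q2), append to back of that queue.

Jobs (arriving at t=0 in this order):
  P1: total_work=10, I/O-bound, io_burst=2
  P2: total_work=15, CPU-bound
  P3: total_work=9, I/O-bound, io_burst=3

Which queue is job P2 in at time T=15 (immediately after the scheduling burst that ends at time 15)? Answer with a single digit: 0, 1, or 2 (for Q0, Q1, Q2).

Answer: 1

Derivation:
t=0-2: P1@Q0 runs 2, rem=8, I/O yield, promote→Q0. Q0=[P2,P3,P1] Q1=[] Q2=[]
t=2-5: P2@Q0 runs 3, rem=12, quantum used, demote→Q1. Q0=[P3,P1] Q1=[P2] Q2=[]
t=5-8: P3@Q0 runs 3, rem=6, I/O yield, promote→Q0. Q0=[P1,P3] Q1=[P2] Q2=[]
t=8-10: P1@Q0 runs 2, rem=6, I/O yield, promote→Q0. Q0=[P3,P1] Q1=[P2] Q2=[]
t=10-13: P3@Q0 runs 3, rem=3, I/O yield, promote→Q0. Q0=[P1,P3] Q1=[P2] Q2=[]
t=13-15: P1@Q0 runs 2, rem=4, I/O yield, promote→Q0. Q0=[P3,P1] Q1=[P2] Q2=[]
t=15-18: P3@Q0 runs 3, rem=0, completes. Q0=[P1] Q1=[P2] Q2=[]
t=18-20: P1@Q0 runs 2, rem=2, I/O yield, promote→Q0. Q0=[P1] Q1=[P2] Q2=[]
t=20-22: P1@Q0 runs 2, rem=0, completes. Q0=[] Q1=[P2] Q2=[]
t=22-28: P2@Q1 runs 6, rem=6, quantum used, demote→Q2. Q0=[] Q1=[] Q2=[P2]
t=28-34: P2@Q2 runs 6, rem=0, completes. Q0=[] Q1=[] Q2=[]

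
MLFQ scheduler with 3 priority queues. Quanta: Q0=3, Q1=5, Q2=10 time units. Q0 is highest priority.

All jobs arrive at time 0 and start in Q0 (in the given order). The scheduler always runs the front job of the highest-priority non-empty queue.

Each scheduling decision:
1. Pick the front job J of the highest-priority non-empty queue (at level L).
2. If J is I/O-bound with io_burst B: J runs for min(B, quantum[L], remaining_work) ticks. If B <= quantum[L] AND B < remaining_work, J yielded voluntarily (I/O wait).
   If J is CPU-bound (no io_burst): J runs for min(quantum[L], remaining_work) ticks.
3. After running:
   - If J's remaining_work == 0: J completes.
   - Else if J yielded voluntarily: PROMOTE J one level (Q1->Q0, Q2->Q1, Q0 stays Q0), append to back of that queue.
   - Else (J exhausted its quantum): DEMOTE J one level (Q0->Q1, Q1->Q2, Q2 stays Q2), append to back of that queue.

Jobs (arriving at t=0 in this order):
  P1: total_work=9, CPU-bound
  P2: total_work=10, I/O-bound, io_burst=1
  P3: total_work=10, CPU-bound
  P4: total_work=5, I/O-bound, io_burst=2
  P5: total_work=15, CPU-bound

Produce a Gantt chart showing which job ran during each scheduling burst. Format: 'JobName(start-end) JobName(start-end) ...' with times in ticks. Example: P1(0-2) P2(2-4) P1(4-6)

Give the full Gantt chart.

Answer: P1(0-3) P2(3-4) P3(4-7) P4(7-9) P5(9-12) P2(12-13) P4(13-15) P2(15-16) P4(16-17) P2(17-18) P2(18-19) P2(19-20) P2(20-21) P2(21-22) P2(22-23) P2(23-24) P1(24-29) P3(29-34) P5(34-39) P1(39-40) P3(40-42) P5(42-49)

Derivation:
t=0-3: P1@Q0 runs 3, rem=6, quantum used, demote→Q1. Q0=[P2,P3,P4,P5] Q1=[P1] Q2=[]
t=3-4: P2@Q0 runs 1, rem=9, I/O yield, promote→Q0. Q0=[P3,P4,P5,P2] Q1=[P1] Q2=[]
t=4-7: P3@Q0 runs 3, rem=7, quantum used, demote→Q1. Q0=[P4,P5,P2] Q1=[P1,P3] Q2=[]
t=7-9: P4@Q0 runs 2, rem=3, I/O yield, promote→Q0. Q0=[P5,P2,P4] Q1=[P1,P3] Q2=[]
t=9-12: P5@Q0 runs 3, rem=12, quantum used, demote→Q1. Q0=[P2,P4] Q1=[P1,P3,P5] Q2=[]
t=12-13: P2@Q0 runs 1, rem=8, I/O yield, promote→Q0. Q0=[P4,P2] Q1=[P1,P3,P5] Q2=[]
t=13-15: P4@Q0 runs 2, rem=1, I/O yield, promote→Q0. Q0=[P2,P4] Q1=[P1,P3,P5] Q2=[]
t=15-16: P2@Q0 runs 1, rem=7, I/O yield, promote→Q0. Q0=[P4,P2] Q1=[P1,P3,P5] Q2=[]
t=16-17: P4@Q0 runs 1, rem=0, completes. Q0=[P2] Q1=[P1,P3,P5] Q2=[]
t=17-18: P2@Q0 runs 1, rem=6, I/O yield, promote→Q0. Q0=[P2] Q1=[P1,P3,P5] Q2=[]
t=18-19: P2@Q0 runs 1, rem=5, I/O yield, promote→Q0. Q0=[P2] Q1=[P1,P3,P5] Q2=[]
t=19-20: P2@Q0 runs 1, rem=4, I/O yield, promote→Q0. Q0=[P2] Q1=[P1,P3,P5] Q2=[]
t=20-21: P2@Q0 runs 1, rem=3, I/O yield, promote→Q0. Q0=[P2] Q1=[P1,P3,P5] Q2=[]
t=21-22: P2@Q0 runs 1, rem=2, I/O yield, promote→Q0. Q0=[P2] Q1=[P1,P3,P5] Q2=[]
t=22-23: P2@Q0 runs 1, rem=1, I/O yield, promote→Q0. Q0=[P2] Q1=[P1,P3,P5] Q2=[]
t=23-24: P2@Q0 runs 1, rem=0, completes. Q0=[] Q1=[P1,P3,P5] Q2=[]
t=24-29: P1@Q1 runs 5, rem=1, quantum used, demote→Q2. Q0=[] Q1=[P3,P5] Q2=[P1]
t=29-34: P3@Q1 runs 5, rem=2, quantum used, demote→Q2. Q0=[] Q1=[P5] Q2=[P1,P3]
t=34-39: P5@Q1 runs 5, rem=7, quantum used, demote→Q2. Q0=[] Q1=[] Q2=[P1,P3,P5]
t=39-40: P1@Q2 runs 1, rem=0, completes. Q0=[] Q1=[] Q2=[P3,P5]
t=40-42: P3@Q2 runs 2, rem=0, completes. Q0=[] Q1=[] Q2=[P5]
t=42-49: P5@Q2 runs 7, rem=0, completes. Q0=[] Q1=[] Q2=[]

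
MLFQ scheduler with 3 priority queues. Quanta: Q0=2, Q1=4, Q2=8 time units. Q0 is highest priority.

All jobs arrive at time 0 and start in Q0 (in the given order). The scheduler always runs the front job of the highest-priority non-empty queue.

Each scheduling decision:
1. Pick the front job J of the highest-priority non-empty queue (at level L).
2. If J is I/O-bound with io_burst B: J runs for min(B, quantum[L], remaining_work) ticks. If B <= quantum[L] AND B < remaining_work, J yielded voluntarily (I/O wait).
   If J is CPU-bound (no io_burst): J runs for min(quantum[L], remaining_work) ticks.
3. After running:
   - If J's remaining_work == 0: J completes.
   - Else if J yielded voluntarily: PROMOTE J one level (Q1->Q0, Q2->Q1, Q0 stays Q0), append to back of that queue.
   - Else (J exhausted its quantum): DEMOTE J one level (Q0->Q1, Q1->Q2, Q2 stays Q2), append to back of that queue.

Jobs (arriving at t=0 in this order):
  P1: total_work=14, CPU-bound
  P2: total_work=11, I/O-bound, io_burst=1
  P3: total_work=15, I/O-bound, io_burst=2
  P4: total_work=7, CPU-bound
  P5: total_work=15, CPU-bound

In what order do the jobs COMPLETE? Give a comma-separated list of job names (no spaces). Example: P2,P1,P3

t=0-2: P1@Q0 runs 2, rem=12, quantum used, demote→Q1. Q0=[P2,P3,P4,P5] Q1=[P1] Q2=[]
t=2-3: P2@Q0 runs 1, rem=10, I/O yield, promote→Q0. Q0=[P3,P4,P5,P2] Q1=[P1] Q2=[]
t=3-5: P3@Q0 runs 2, rem=13, I/O yield, promote→Q0. Q0=[P4,P5,P2,P3] Q1=[P1] Q2=[]
t=5-7: P4@Q0 runs 2, rem=5, quantum used, demote→Q1. Q0=[P5,P2,P3] Q1=[P1,P4] Q2=[]
t=7-9: P5@Q0 runs 2, rem=13, quantum used, demote→Q1. Q0=[P2,P3] Q1=[P1,P4,P5] Q2=[]
t=9-10: P2@Q0 runs 1, rem=9, I/O yield, promote→Q0. Q0=[P3,P2] Q1=[P1,P4,P5] Q2=[]
t=10-12: P3@Q0 runs 2, rem=11, I/O yield, promote→Q0. Q0=[P2,P3] Q1=[P1,P4,P5] Q2=[]
t=12-13: P2@Q0 runs 1, rem=8, I/O yield, promote→Q0. Q0=[P3,P2] Q1=[P1,P4,P5] Q2=[]
t=13-15: P3@Q0 runs 2, rem=9, I/O yield, promote→Q0. Q0=[P2,P3] Q1=[P1,P4,P5] Q2=[]
t=15-16: P2@Q0 runs 1, rem=7, I/O yield, promote→Q0. Q0=[P3,P2] Q1=[P1,P4,P5] Q2=[]
t=16-18: P3@Q0 runs 2, rem=7, I/O yield, promote→Q0. Q0=[P2,P3] Q1=[P1,P4,P5] Q2=[]
t=18-19: P2@Q0 runs 1, rem=6, I/O yield, promote→Q0. Q0=[P3,P2] Q1=[P1,P4,P5] Q2=[]
t=19-21: P3@Q0 runs 2, rem=5, I/O yield, promote→Q0. Q0=[P2,P3] Q1=[P1,P4,P5] Q2=[]
t=21-22: P2@Q0 runs 1, rem=5, I/O yield, promote→Q0. Q0=[P3,P2] Q1=[P1,P4,P5] Q2=[]
t=22-24: P3@Q0 runs 2, rem=3, I/O yield, promote→Q0. Q0=[P2,P3] Q1=[P1,P4,P5] Q2=[]
t=24-25: P2@Q0 runs 1, rem=4, I/O yield, promote→Q0. Q0=[P3,P2] Q1=[P1,P4,P5] Q2=[]
t=25-27: P3@Q0 runs 2, rem=1, I/O yield, promote→Q0. Q0=[P2,P3] Q1=[P1,P4,P5] Q2=[]
t=27-28: P2@Q0 runs 1, rem=3, I/O yield, promote→Q0. Q0=[P3,P2] Q1=[P1,P4,P5] Q2=[]
t=28-29: P3@Q0 runs 1, rem=0, completes. Q0=[P2] Q1=[P1,P4,P5] Q2=[]
t=29-30: P2@Q0 runs 1, rem=2, I/O yield, promote→Q0. Q0=[P2] Q1=[P1,P4,P5] Q2=[]
t=30-31: P2@Q0 runs 1, rem=1, I/O yield, promote→Q0. Q0=[P2] Q1=[P1,P4,P5] Q2=[]
t=31-32: P2@Q0 runs 1, rem=0, completes. Q0=[] Q1=[P1,P4,P5] Q2=[]
t=32-36: P1@Q1 runs 4, rem=8, quantum used, demote→Q2. Q0=[] Q1=[P4,P5] Q2=[P1]
t=36-40: P4@Q1 runs 4, rem=1, quantum used, demote→Q2. Q0=[] Q1=[P5] Q2=[P1,P4]
t=40-44: P5@Q1 runs 4, rem=9, quantum used, demote→Q2. Q0=[] Q1=[] Q2=[P1,P4,P5]
t=44-52: P1@Q2 runs 8, rem=0, completes. Q0=[] Q1=[] Q2=[P4,P5]
t=52-53: P4@Q2 runs 1, rem=0, completes. Q0=[] Q1=[] Q2=[P5]
t=53-61: P5@Q2 runs 8, rem=1, quantum used, demote→Q2. Q0=[] Q1=[] Q2=[P5]
t=61-62: P5@Q2 runs 1, rem=0, completes. Q0=[] Q1=[] Q2=[]

Answer: P3,P2,P1,P4,P5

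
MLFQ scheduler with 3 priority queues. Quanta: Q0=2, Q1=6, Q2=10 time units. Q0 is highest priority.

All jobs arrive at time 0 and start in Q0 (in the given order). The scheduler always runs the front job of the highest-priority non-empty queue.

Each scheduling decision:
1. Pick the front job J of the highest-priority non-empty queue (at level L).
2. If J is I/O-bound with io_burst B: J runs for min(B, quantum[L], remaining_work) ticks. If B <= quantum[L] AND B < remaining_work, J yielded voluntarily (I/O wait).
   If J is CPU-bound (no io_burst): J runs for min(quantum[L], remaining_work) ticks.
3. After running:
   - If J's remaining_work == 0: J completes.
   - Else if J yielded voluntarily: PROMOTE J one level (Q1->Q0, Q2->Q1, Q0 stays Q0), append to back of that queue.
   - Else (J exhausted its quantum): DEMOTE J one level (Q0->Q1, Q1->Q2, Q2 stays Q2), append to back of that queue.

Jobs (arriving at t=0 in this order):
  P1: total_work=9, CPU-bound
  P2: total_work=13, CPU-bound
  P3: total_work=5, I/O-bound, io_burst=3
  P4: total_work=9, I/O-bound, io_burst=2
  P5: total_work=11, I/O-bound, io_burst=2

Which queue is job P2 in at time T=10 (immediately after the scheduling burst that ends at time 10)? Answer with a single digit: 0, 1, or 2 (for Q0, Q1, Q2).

t=0-2: P1@Q0 runs 2, rem=7, quantum used, demote→Q1. Q0=[P2,P3,P4,P5] Q1=[P1] Q2=[]
t=2-4: P2@Q0 runs 2, rem=11, quantum used, demote→Q1. Q0=[P3,P4,P5] Q1=[P1,P2] Q2=[]
t=4-6: P3@Q0 runs 2, rem=3, quantum used, demote→Q1. Q0=[P4,P5] Q1=[P1,P2,P3] Q2=[]
t=6-8: P4@Q0 runs 2, rem=7, I/O yield, promote→Q0. Q0=[P5,P4] Q1=[P1,P2,P3] Q2=[]
t=8-10: P5@Q0 runs 2, rem=9, I/O yield, promote→Q0. Q0=[P4,P5] Q1=[P1,P2,P3] Q2=[]
t=10-12: P4@Q0 runs 2, rem=5, I/O yield, promote→Q0. Q0=[P5,P4] Q1=[P1,P2,P3] Q2=[]
t=12-14: P5@Q0 runs 2, rem=7, I/O yield, promote→Q0. Q0=[P4,P5] Q1=[P1,P2,P3] Q2=[]
t=14-16: P4@Q0 runs 2, rem=3, I/O yield, promote→Q0. Q0=[P5,P4] Q1=[P1,P2,P3] Q2=[]
t=16-18: P5@Q0 runs 2, rem=5, I/O yield, promote→Q0. Q0=[P4,P5] Q1=[P1,P2,P3] Q2=[]
t=18-20: P4@Q0 runs 2, rem=1, I/O yield, promote→Q0. Q0=[P5,P4] Q1=[P1,P2,P3] Q2=[]
t=20-22: P5@Q0 runs 2, rem=3, I/O yield, promote→Q0. Q0=[P4,P5] Q1=[P1,P2,P3] Q2=[]
t=22-23: P4@Q0 runs 1, rem=0, completes. Q0=[P5] Q1=[P1,P2,P3] Q2=[]
t=23-25: P5@Q0 runs 2, rem=1, I/O yield, promote→Q0. Q0=[P5] Q1=[P1,P2,P3] Q2=[]
t=25-26: P5@Q0 runs 1, rem=0, completes. Q0=[] Q1=[P1,P2,P3] Q2=[]
t=26-32: P1@Q1 runs 6, rem=1, quantum used, demote→Q2. Q0=[] Q1=[P2,P3] Q2=[P1]
t=32-38: P2@Q1 runs 6, rem=5, quantum used, demote→Q2. Q0=[] Q1=[P3] Q2=[P1,P2]
t=38-41: P3@Q1 runs 3, rem=0, completes. Q0=[] Q1=[] Q2=[P1,P2]
t=41-42: P1@Q2 runs 1, rem=0, completes. Q0=[] Q1=[] Q2=[P2]
t=42-47: P2@Q2 runs 5, rem=0, completes. Q0=[] Q1=[] Q2=[]

Answer: 1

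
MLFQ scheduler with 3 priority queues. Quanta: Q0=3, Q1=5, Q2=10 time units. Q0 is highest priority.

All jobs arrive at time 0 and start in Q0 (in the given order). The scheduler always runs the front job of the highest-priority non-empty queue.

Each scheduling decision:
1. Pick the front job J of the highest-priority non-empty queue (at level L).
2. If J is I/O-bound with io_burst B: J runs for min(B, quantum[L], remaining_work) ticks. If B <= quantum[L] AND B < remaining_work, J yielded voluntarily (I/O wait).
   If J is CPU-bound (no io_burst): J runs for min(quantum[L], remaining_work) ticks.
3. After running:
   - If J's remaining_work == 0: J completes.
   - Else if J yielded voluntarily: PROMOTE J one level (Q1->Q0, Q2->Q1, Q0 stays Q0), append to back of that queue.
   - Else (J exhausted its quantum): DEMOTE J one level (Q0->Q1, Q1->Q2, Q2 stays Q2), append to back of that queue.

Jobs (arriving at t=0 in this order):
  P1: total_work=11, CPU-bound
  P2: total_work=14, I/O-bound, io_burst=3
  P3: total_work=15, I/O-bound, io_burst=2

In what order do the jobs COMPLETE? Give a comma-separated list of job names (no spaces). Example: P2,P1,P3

Answer: P2,P3,P1

Derivation:
t=0-3: P1@Q0 runs 3, rem=8, quantum used, demote→Q1. Q0=[P2,P3] Q1=[P1] Q2=[]
t=3-6: P2@Q0 runs 3, rem=11, I/O yield, promote→Q0. Q0=[P3,P2] Q1=[P1] Q2=[]
t=6-8: P3@Q0 runs 2, rem=13, I/O yield, promote→Q0. Q0=[P2,P3] Q1=[P1] Q2=[]
t=8-11: P2@Q0 runs 3, rem=8, I/O yield, promote→Q0. Q0=[P3,P2] Q1=[P1] Q2=[]
t=11-13: P3@Q0 runs 2, rem=11, I/O yield, promote→Q0. Q0=[P2,P3] Q1=[P1] Q2=[]
t=13-16: P2@Q0 runs 3, rem=5, I/O yield, promote→Q0. Q0=[P3,P2] Q1=[P1] Q2=[]
t=16-18: P3@Q0 runs 2, rem=9, I/O yield, promote→Q0. Q0=[P2,P3] Q1=[P1] Q2=[]
t=18-21: P2@Q0 runs 3, rem=2, I/O yield, promote→Q0. Q0=[P3,P2] Q1=[P1] Q2=[]
t=21-23: P3@Q0 runs 2, rem=7, I/O yield, promote→Q0. Q0=[P2,P3] Q1=[P1] Q2=[]
t=23-25: P2@Q0 runs 2, rem=0, completes. Q0=[P3] Q1=[P1] Q2=[]
t=25-27: P3@Q0 runs 2, rem=5, I/O yield, promote→Q0. Q0=[P3] Q1=[P1] Q2=[]
t=27-29: P3@Q0 runs 2, rem=3, I/O yield, promote→Q0. Q0=[P3] Q1=[P1] Q2=[]
t=29-31: P3@Q0 runs 2, rem=1, I/O yield, promote→Q0. Q0=[P3] Q1=[P1] Q2=[]
t=31-32: P3@Q0 runs 1, rem=0, completes. Q0=[] Q1=[P1] Q2=[]
t=32-37: P1@Q1 runs 5, rem=3, quantum used, demote→Q2. Q0=[] Q1=[] Q2=[P1]
t=37-40: P1@Q2 runs 3, rem=0, completes. Q0=[] Q1=[] Q2=[]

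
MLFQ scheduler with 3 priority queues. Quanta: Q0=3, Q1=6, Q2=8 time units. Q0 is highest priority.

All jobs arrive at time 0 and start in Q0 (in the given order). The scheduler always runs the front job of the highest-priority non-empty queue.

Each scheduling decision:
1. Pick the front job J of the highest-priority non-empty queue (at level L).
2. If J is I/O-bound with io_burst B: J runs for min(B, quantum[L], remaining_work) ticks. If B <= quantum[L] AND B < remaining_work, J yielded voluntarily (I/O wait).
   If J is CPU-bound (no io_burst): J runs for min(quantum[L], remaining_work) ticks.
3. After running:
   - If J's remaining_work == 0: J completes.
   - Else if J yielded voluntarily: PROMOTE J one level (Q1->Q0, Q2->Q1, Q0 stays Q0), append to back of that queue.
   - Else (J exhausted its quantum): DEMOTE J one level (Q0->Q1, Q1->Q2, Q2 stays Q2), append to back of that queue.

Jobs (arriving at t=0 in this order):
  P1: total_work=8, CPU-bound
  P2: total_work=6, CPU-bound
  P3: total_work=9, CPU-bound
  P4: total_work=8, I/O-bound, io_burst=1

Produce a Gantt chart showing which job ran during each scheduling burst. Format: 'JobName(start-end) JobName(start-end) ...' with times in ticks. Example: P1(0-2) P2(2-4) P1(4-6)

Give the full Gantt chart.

t=0-3: P1@Q0 runs 3, rem=5, quantum used, demote→Q1. Q0=[P2,P3,P4] Q1=[P1] Q2=[]
t=3-6: P2@Q0 runs 3, rem=3, quantum used, demote→Q1. Q0=[P3,P4] Q1=[P1,P2] Q2=[]
t=6-9: P3@Q0 runs 3, rem=6, quantum used, demote→Q1. Q0=[P4] Q1=[P1,P2,P3] Q2=[]
t=9-10: P4@Q0 runs 1, rem=7, I/O yield, promote→Q0. Q0=[P4] Q1=[P1,P2,P3] Q2=[]
t=10-11: P4@Q0 runs 1, rem=6, I/O yield, promote→Q0. Q0=[P4] Q1=[P1,P2,P3] Q2=[]
t=11-12: P4@Q0 runs 1, rem=5, I/O yield, promote→Q0. Q0=[P4] Q1=[P1,P2,P3] Q2=[]
t=12-13: P4@Q0 runs 1, rem=4, I/O yield, promote→Q0. Q0=[P4] Q1=[P1,P2,P3] Q2=[]
t=13-14: P4@Q0 runs 1, rem=3, I/O yield, promote→Q0. Q0=[P4] Q1=[P1,P2,P3] Q2=[]
t=14-15: P4@Q0 runs 1, rem=2, I/O yield, promote→Q0. Q0=[P4] Q1=[P1,P2,P3] Q2=[]
t=15-16: P4@Q0 runs 1, rem=1, I/O yield, promote→Q0. Q0=[P4] Q1=[P1,P2,P3] Q2=[]
t=16-17: P4@Q0 runs 1, rem=0, completes. Q0=[] Q1=[P1,P2,P3] Q2=[]
t=17-22: P1@Q1 runs 5, rem=0, completes. Q0=[] Q1=[P2,P3] Q2=[]
t=22-25: P2@Q1 runs 3, rem=0, completes. Q0=[] Q1=[P3] Q2=[]
t=25-31: P3@Q1 runs 6, rem=0, completes. Q0=[] Q1=[] Q2=[]

Answer: P1(0-3) P2(3-6) P3(6-9) P4(9-10) P4(10-11) P4(11-12) P4(12-13) P4(13-14) P4(14-15) P4(15-16) P4(16-17) P1(17-22) P2(22-25) P3(25-31)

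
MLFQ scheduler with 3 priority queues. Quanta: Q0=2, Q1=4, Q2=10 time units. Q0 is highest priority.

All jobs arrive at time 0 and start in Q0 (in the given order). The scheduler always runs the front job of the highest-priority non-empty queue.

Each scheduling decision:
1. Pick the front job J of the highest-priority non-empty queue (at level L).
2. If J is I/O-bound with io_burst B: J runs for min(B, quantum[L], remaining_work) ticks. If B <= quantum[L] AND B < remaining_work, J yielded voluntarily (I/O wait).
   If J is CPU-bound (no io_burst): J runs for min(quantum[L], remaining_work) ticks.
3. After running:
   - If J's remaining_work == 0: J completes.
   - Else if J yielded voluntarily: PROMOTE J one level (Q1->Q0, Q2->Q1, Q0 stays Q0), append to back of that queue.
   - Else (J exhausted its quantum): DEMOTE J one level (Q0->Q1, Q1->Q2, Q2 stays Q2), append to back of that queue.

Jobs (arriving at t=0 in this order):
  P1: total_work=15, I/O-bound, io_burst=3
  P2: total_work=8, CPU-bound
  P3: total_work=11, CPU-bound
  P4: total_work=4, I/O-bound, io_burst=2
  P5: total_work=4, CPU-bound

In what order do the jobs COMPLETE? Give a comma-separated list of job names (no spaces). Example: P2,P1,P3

Answer: P4,P5,P1,P2,P3

Derivation:
t=0-2: P1@Q0 runs 2, rem=13, quantum used, demote→Q1. Q0=[P2,P3,P4,P5] Q1=[P1] Q2=[]
t=2-4: P2@Q0 runs 2, rem=6, quantum used, demote→Q1. Q0=[P3,P4,P5] Q1=[P1,P2] Q2=[]
t=4-6: P3@Q0 runs 2, rem=9, quantum used, demote→Q1. Q0=[P4,P5] Q1=[P1,P2,P3] Q2=[]
t=6-8: P4@Q0 runs 2, rem=2, I/O yield, promote→Q0. Q0=[P5,P4] Q1=[P1,P2,P3] Q2=[]
t=8-10: P5@Q0 runs 2, rem=2, quantum used, demote→Q1. Q0=[P4] Q1=[P1,P2,P3,P5] Q2=[]
t=10-12: P4@Q0 runs 2, rem=0, completes. Q0=[] Q1=[P1,P2,P3,P5] Q2=[]
t=12-15: P1@Q1 runs 3, rem=10, I/O yield, promote→Q0. Q0=[P1] Q1=[P2,P3,P5] Q2=[]
t=15-17: P1@Q0 runs 2, rem=8, quantum used, demote→Q1. Q0=[] Q1=[P2,P3,P5,P1] Q2=[]
t=17-21: P2@Q1 runs 4, rem=2, quantum used, demote→Q2. Q0=[] Q1=[P3,P5,P1] Q2=[P2]
t=21-25: P3@Q1 runs 4, rem=5, quantum used, demote→Q2. Q0=[] Q1=[P5,P1] Q2=[P2,P3]
t=25-27: P5@Q1 runs 2, rem=0, completes. Q0=[] Q1=[P1] Q2=[P2,P3]
t=27-30: P1@Q1 runs 3, rem=5, I/O yield, promote→Q0. Q0=[P1] Q1=[] Q2=[P2,P3]
t=30-32: P1@Q0 runs 2, rem=3, quantum used, demote→Q1. Q0=[] Q1=[P1] Q2=[P2,P3]
t=32-35: P1@Q1 runs 3, rem=0, completes. Q0=[] Q1=[] Q2=[P2,P3]
t=35-37: P2@Q2 runs 2, rem=0, completes. Q0=[] Q1=[] Q2=[P3]
t=37-42: P3@Q2 runs 5, rem=0, completes. Q0=[] Q1=[] Q2=[]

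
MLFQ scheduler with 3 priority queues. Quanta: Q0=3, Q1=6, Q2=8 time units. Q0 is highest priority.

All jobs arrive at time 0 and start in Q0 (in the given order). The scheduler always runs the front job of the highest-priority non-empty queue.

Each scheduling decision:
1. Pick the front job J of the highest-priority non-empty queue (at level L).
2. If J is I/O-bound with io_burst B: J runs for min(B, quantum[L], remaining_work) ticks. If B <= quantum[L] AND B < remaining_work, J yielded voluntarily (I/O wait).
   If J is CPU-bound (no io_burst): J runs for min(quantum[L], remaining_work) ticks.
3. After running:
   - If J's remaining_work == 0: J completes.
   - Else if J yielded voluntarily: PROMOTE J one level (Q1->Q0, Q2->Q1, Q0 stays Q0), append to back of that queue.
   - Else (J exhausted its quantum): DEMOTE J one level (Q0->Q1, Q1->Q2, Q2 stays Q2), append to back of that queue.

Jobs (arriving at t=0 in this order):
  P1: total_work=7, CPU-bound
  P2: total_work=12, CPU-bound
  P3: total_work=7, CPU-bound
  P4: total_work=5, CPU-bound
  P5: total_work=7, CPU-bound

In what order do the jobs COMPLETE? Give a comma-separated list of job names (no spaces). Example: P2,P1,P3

Answer: P1,P3,P4,P5,P2

Derivation:
t=0-3: P1@Q0 runs 3, rem=4, quantum used, demote→Q1. Q0=[P2,P3,P4,P5] Q1=[P1] Q2=[]
t=3-6: P2@Q0 runs 3, rem=9, quantum used, demote→Q1. Q0=[P3,P4,P5] Q1=[P1,P2] Q2=[]
t=6-9: P3@Q0 runs 3, rem=4, quantum used, demote→Q1. Q0=[P4,P5] Q1=[P1,P2,P3] Q2=[]
t=9-12: P4@Q0 runs 3, rem=2, quantum used, demote→Q1. Q0=[P5] Q1=[P1,P2,P3,P4] Q2=[]
t=12-15: P5@Q0 runs 3, rem=4, quantum used, demote→Q1. Q0=[] Q1=[P1,P2,P3,P4,P5] Q2=[]
t=15-19: P1@Q1 runs 4, rem=0, completes. Q0=[] Q1=[P2,P3,P4,P5] Q2=[]
t=19-25: P2@Q1 runs 6, rem=3, quantum used, demote→Q2. Q0=[] Q1=[P3,P4,P5] Q2=[P2]
t=25-29: P3@Q1 runs 4, rem=0, completes. Q0=[] Q1=[P4,P5] Q2=[P2]
t=29-31: P4@Q1 runs 2, rem=0, completes. Q0=[] Q1=[P5] Q2=[P2]
t=31-35: P5@Q1 runs 4, rem=0, completes. Q0=[] Q1=[] Q2=[P2]
t=35-38: P2@Q2 runs 3, rem=0, completes. Q0=[] Q1=[] Q2=[]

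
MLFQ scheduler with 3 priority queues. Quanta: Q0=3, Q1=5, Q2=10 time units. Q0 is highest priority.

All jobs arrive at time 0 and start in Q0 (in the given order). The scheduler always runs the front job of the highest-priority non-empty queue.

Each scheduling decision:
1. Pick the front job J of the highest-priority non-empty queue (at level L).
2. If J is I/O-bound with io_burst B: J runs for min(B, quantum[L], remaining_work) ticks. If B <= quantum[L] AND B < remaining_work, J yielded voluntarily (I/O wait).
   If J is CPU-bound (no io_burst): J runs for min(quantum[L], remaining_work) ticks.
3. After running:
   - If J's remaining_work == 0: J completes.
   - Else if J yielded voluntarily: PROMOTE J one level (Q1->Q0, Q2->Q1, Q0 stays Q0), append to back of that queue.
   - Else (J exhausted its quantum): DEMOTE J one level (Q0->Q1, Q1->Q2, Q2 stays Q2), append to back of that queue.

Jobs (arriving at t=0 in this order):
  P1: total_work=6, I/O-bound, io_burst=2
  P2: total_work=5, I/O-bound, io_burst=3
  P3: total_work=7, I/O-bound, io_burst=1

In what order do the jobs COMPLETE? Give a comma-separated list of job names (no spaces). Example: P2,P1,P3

t=0-2: P1@Q0 runs 2, rem=4, I/O yield, promote→Q0. Q0=[P2,P3,P1] Q1=[] Q2=[]
t=2-5: P2@Q0 runs 3, rem=2, I/O yield, promote→Q0. Q0=[P3,P1,P2] Q1=[] Q2=[]
t=5-6: P3@Q0 runs 1, rem=6, I/O yield, promote→Q0. Q0=[P1,P2,P3] Q1=[] Q2=[]
t=6-8: P1@Q0 runs 2, rem=2, I/O yield, promote→Q0. Q0=[P2,P3,P1] Q1=[] Q2=[]
t=8-10: P2@Q0 runs 2, rem=0, completes. Q0=[P3,P1] Q1=[] Q2=[]
t=10-11: P3@Q0 runs 1, rem=5, I/O yield, promote→Q0. Q0=[P1,P3] Q1=[] Q2=[]
t=11-13: P1@Q0 runs 2, rem=0, completes. Q0=[P3] Q1=[] Q2=[]
t=13-14: P3@Q0 runs 1, rem=4, I/O yield, promote→Q0. Q0=[P3] Q1=[] Q2=[]
t=14-15: P3@Q0 runs 1, rem=3, I/O yield, promote→Q0. Q0=[P3] Q1=[] Q2=[]
t=15-16: P3@Q0 runs 1, rem=2, I/O yield, promote→Q0. Q0=[P3] Q1=[] Q2=[]
t=16-17: P3@Q0 runs 1, rem=1, I/O yield, promote→Q0. Q0=[P3] Q1=[] Q2=[]
t=17-18: P3@Q0 runs 1, rem=0, completes. Q0=[] Q1=[] Q2=[]

Answer: P2,P1,P3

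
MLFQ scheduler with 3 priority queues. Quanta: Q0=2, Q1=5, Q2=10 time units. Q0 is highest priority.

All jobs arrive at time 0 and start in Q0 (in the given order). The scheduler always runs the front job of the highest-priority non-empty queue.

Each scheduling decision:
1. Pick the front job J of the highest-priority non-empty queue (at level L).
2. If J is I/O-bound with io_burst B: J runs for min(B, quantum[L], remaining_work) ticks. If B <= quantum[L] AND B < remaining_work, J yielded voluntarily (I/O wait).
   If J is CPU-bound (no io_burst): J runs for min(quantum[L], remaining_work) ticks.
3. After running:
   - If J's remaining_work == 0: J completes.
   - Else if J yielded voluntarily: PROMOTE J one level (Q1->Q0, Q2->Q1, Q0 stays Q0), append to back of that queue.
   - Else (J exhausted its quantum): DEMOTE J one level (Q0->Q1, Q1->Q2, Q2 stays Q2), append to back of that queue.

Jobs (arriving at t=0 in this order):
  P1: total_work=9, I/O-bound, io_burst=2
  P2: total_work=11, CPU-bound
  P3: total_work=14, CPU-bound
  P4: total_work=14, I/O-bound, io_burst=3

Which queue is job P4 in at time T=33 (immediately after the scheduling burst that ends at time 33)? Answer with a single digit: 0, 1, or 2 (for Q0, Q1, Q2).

Answer: 0

Derivation:
t=0-2: P1@Q0 runs 2, rem=7, I/O yield, promote→Q0. Q0=[P2,P3,P4,P1] Q1=[] Q2=[]
t=2-4: P2@Q0 runs 2, rem=9, quantum used, demote→Q1. Q0=[P3,P4,P1] Q1=[P2] Q2=[]
t=4-6: P3@Q0 runs 2, rem=12, quantum used, demote→Q1. Q0=[P4,P1] Q1=[P2,P3] Q2=[]
t=6-8: P4@Q0 runs 2, rem=12, quantum used, demote→Q1. Q0=[P1] Q1=[P2,P3,P4] Q2=[]
t=8-10: P1@Q0 runs 2, rem=5, I/O yield, promote→Q0. Q0=[P1] Q1=[P2,P3,P4] Q2=[]
t=10-12: P1@Q0 runs 2, rem=3, I/O yield, promote→Q0. Q0=[P1] Q1=[P2,P3,P4] Q2=[]
t=12-14: P1@Q0 runs 2, rem=1, I/O yield, promote→Q0. Q0=[P1] Q1=[P2,P3,P4] Q2=[]
t=14-15: P1@Q0 runs 1, rem=0, completes. Q0=[] Q1=[P2,P3,P4] Q2=[]
t=15-20: P2@Q1 runs 5, rem=4, quantum used, demote→Q2. Q0=[] Q1=[P3,P4] Q2=[P2]
t=20-25: P3@Q1 runs 5, rem=7, quantum used, demote→Q2. Q0=[] Q1=[P4] Q2=[P2,P3]
t=25-28: P4@Q1 runs 3, rem=9, I/O yield, promote→Q0. Q0=[P4] Q1=[] Q2=[P2,P3]
t=28-30: P4@Q0 runs 2, rem=7, quantum used, demote→Q1. Q0=[] Q1=[P4] Q2=[P2,P3]
t=30-33: P4@Q1 runs 3, rem=4, I/O yield, promote→Q0. Q0=[P4] Q1=[] Q2=[P2,P3]
t=33-35: P4@Q0 runs 2, rem=2, quantum used, demote→Q1. Q0=[] Q1=[P4] Q2=[P2,P3]
t=35-37: P4@Q1 runs 2, rem=0, completes. Q0=[] Q1=[] Q2=[P2,P3]
t=37-41: P2@Q2 runs 4, rem=0, completes. Q0=[] Q1=[] Q2=[P3]
t=41-48: P3@Q2 runs 7, rem=0, completes. Q0=[] Q1=[] Q2=[]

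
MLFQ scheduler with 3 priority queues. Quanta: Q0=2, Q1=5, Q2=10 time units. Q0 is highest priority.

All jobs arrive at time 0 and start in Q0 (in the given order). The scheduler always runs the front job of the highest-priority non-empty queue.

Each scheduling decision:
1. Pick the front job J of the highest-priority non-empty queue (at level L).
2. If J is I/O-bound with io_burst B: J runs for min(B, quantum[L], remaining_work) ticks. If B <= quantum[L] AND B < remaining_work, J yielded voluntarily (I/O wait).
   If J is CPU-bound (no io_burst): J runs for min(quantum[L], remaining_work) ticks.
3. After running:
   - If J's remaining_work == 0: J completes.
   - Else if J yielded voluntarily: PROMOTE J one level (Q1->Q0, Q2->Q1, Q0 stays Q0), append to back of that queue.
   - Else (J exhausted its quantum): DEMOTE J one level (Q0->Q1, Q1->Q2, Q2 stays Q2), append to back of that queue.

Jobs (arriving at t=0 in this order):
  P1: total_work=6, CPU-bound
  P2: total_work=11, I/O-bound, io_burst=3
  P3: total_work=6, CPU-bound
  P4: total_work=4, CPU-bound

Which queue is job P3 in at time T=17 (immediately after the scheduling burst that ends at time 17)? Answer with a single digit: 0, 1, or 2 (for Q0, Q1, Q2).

Answer: 1

Derivation:
t=0-2: P1@Q0 runs 2, rem=4, quantum used, demote→Q1. Q0=[P2,P3,P4] Q1=[P1] Q2=[]
t=2-4: P2@Q0 runs 2, rem=9, quantum used, demote→Q1. Q0=[P3,P4] Q1=[P1,P2] Q2=[]
t=4-6: P3@Q0 runs 2, rem=4, quantum used, demote→Q1. Q0=[P4] Q1=[P1,P2,P3] Q2=[]
t=6-8: P4@Q0 runs 2, rem=2, quantum used, demote→Q1. Q0=[] Q1=[P1,P2,P3,P4] Q2=[]
t=8-12: P1@Q1 runs 4, rem=0, completes. Q0=[] Q1=[P2,P3,P4] Q2=[]
t=12-15: P2@Q1 runs 3, rem=6, I/O yield, promote→Q0. Q0=[P2] Q1=[P3,P4] Q2=[]
t=15-17: P2@Q0 runs 2, rem=4, quantum used, demote→Q1. Q0=[] Q1=[P3,P4,P2] Q2=[]
t=17-21: P3@Q1 runs 4, rem=0, completes. Q0=[] Q1=[P4,P2] Q2=[]
t=21-23: P4@Q1 runs 2, rem=0, completes. Q0=[] Q1=[P2] Q2=[]
t=23-26: P2@Q1 runs 3, rem=1, I/O yield, promote→Q0. Q0=[P2] Q1=[] Q2=[]
t=26-27: P2@Q0 runs 1, rem=0, completes. Q0=[] Q1=[] Q2=[]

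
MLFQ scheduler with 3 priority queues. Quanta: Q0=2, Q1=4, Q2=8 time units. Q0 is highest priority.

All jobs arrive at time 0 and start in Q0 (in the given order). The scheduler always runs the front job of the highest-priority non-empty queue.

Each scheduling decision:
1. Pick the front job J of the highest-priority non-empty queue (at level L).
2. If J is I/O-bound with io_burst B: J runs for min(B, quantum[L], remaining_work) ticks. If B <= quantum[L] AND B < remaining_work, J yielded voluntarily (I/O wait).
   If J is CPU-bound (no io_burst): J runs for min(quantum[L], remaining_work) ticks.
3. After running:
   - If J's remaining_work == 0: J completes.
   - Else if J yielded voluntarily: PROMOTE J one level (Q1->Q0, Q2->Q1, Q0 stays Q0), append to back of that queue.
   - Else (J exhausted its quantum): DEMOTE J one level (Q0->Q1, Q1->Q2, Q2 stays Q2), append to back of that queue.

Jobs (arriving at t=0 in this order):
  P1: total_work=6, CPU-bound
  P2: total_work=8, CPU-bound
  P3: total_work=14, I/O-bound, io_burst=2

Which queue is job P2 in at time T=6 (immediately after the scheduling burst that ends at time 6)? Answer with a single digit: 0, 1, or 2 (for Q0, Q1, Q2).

Answer: 1

Derivation:
t=0-2: P1@Q0 runs 2, rem=4, quantum used, demote→Q1. Q0=[P2,P3] Q1=[P1] Q2=[]
t=2-4: P2@Q0 runs 2, rem=6, quantum used, demote→Q1. Q0=[P3] Q1=[P1,P2] Q2=[]
t=4-6: P3@Q0 runs 2, rem=12, I/O yield, promote→Q0. Q0=[P3] Q1=[P1,P2] Q2=[]
t=6-8: P3@Q0 runs 2, rem=10, I/O yield, promote→Q0. Q0=[P3] Q1=[P1,P2] Q2=[]
t=8-10: P3@Q0 runs 2, rem=8, I/O yield, promote→Q0. Q0=[P3] Q1=[P1,P2] Q2=[]
t=10-12: P3@Q0 runs 2, rem=6, I/O yield, promote→Q0. Q0=[P3] Q1=[P1,P2] Q2=[]
t=12-14: P3@Q0 runs 2, rem=4, I/O yield, promote→Q0. Q0=[P3] Q1=[P1,P2] Q2=[]
t=14-16: P3@Q0 runs 2, rem=2, I/O yield, promote→Q0. Q0=[P3] Q1=[P1,P2] Q2=[]
t=16-18: P3@Q0 runs 2, rem=0, completes. Q0=[] Q1=[P1,P2] Q2=[]
t=18-22: P1@Q1 runs 4, rem=0, completes. Q0=[] Q1=[P2] Q2=[]
t=22-26: P2@Q1 runs 4, rem=2, quantum used, demote→Q2. Q0=[] Q1=[] Q2=[P2]
t=26-28: P2@Q2 runs 2, rem=0, completes. Q0=[] Q1=[] Q2=[]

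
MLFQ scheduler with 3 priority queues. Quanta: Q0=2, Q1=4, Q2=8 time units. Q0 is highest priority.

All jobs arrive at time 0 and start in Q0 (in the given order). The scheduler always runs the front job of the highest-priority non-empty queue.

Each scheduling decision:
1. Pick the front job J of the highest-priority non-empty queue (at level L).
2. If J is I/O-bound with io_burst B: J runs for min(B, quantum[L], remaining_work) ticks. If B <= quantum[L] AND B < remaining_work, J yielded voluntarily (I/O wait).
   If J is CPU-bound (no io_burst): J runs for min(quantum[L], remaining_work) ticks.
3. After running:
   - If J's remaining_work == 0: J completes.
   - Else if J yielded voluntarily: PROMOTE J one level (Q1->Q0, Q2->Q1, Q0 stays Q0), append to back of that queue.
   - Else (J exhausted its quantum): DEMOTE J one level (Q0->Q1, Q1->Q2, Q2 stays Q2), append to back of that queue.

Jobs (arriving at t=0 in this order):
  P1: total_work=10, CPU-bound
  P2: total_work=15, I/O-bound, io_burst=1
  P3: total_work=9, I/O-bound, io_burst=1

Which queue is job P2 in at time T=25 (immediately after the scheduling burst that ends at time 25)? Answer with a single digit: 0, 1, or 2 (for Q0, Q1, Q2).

t=0-2: P1@Q0 runs 2, rem=8, quantum used, demote→Q1. Q0=[P2,P3] Q1=[P1] Q2=[]
t=2-3: P2@Q0 runs 1, rem=14, I/O yield, promote→Q0. Q0=[P3,P2] Q1=[P1] Q2=[]
t=3-4: P3@Q0 runs 1, rem=8, I/O yield, promote→Q0. Q0=[P2,P3] Q1=[P1] Q2=[]
t=4-5: P2@Q0 runs 1, rem=13, I/O yield, promote→Q0. Q0=[P3,P2] Q1=[P1] Q2=[]
t=5-6: P3@Q0 runs 1, rem=7, I/O yield, promote→Q0. Q0=[P2,P3] Q1=[P1] Q2=[]
t=6-7: P2@Q0 runs 1, rem=12, I/O yield, promote→Q0. Q0=[P3,P2] Q1=[P1] Q2=[]
t=7-8: P3@Q0 runs 1, rem=6, I/O yield, promote→Q0. Q0=[P2,P3] Q1=[P1] Q2=[]
t=8-9: P2@Q0 runs 1, rem=11, I/O yield, promote→Q0. Q0=[P3,P2] Q1=[P1] Q2=[]
t=9-10: P3@Q0 runs 1, rem=5, I/O yield, promote→Q0. Q0=[P2,P3] Q1=[P1] Q2=[]
t=10-11: P2@Q0 runs 1, rem=10, I/O yield, promote→Q0. Q0=[P3,P2] Q1=[P1] Q2=[]
t=11-12: P3@Q0 runs 1, rem=4, I/O yield, promote→Q0. Q0=[P2,P3] Q1=[P1] Q2=[]
t=12-13: P2@Q0 runs 1, rem=9, I/O yield, promote→Q0. Q0=[P3,P2] Q1=[P1] Q2=[]
t=13-14: P3@Q0 runs 1, rem=3, I/O yield, promote→Q0. Q0=[P2,P3] Q1=[P1] Q2=[]
t=14-15: P2@Q0 runs 1, rem=8, I/O yield, promote→Q0. Q0=[P3,P2] Q1=[P1] Q2=[]
t=15-16: P3@Q0 runs 1, rem=2, I/O yield, promote→Q0. Q0=[P2,P3] Q1=[P1] Q2=[]
t=16-17: P2@Q0 runs 1, rem=7, I/O yield, promote→Q0. Q0=[P3,P2] Q1=[P1] Q2=[]
t=17-18: P3@Q0 runs 1, rem=1, I/O yield, promote→Q0. Q0=[P2,P3] Q1=[P1] Q2=[]
t=18-19: P2@Q0 runs 1, rem=6, I/O yield, promote→Q0. Q0=[P3,P2] Q1=[P1] Q2=[]
t=19-20: P3@Q0 runs 1, rem=0, completes. Q0=[P2] Q1=[P1] Q2=[]
t=20-21: P2@Q0 runs 1, rem=5, I/O yield, promote→Q0. Q0=[P2] Q1=[P1] Q2=[]
t=21-22: P2@Q0 runs 1, rem=4, I/O yield, promote→Q0. Q0=[P2] Q1=[P1] Q2=[]
t=22-23: P2@Q0 runs 1, rem=3, I/O yield, promote→Q0. Q0=[P2] Q1=[P1] Q2=[]
t=23-24: P2@Q0 runs 1, rem=2, I/O yield, promote→Q0. Q0=[P2] Q1=[P1] Q2=[]
t=24-25: P2@Q0 runs 1, rem=1, I/O yield, promote→Q0. Q0=[P2] Q1=[P1] Q2=[]
t=25-26: P2@Q0 runs 1, rem=0, completes. Q0=[] Q1=[P1] Q2=[]
t=26-30: P1@Q1 runs 4, rem=4, quantum used, demote→Q2. Q0=[] Q1=[] Q2=[P1]
t=30-34: P1@Q2 runs 4, rem=0, completes. Q0=[] Q1=[] Q2=[]

Answer: 0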